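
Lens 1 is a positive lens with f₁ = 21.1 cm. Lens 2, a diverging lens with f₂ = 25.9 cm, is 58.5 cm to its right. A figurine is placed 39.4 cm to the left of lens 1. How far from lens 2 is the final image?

Lens 1: 1/d_i1 = 1/f₁ − 1/d_o1 = 1/(21.1) − 1/(39.4) = 0.02201, so d_i1 = 45.43 cm.
The intermediate image is 45.43 cm to the right of lens 1, which is 58.5 − (45.43) = 13.07 cm to the left of lens 2, so d_o2 = +13.07 cm.
Lens 2 is diverging, so f₂ = −25.9 cm.
Lens 2: 1/d_i2 = 1/f₂ − 1/d_o2 = 1/(-25.9) − 1/(13.07) = -0.1151, so d_i2 = -8.69 cm.
The final image is virtual, 8.69 cm to the left of lens 2 (overall magnification ≈ -0.77).

8.69 cm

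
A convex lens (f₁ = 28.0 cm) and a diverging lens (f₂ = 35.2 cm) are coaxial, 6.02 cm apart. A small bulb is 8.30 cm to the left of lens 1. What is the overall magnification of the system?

Lens 1: 1/d_i1 = 1/(28.0) − 1/(8.30) = -0.08477, so d_i1 = -11.80 cm; m₁ = −d_i1/d_o1 = +1.422.
d_o2 = 6.02 − (-11.80) = 17.82 cm.
f₂ = −35.2 cm (diverging).
Lens 2: 1/d_i2 = 1/(-35.2) − 1/(17.82) = -0.08453, so d_i2 = -11.83 cm; m₂ = −d_i2/d_o2 = +0.6639.
m = m₁·m₂ = (+1.422)(+0.6639) = +0.944.

m = +0.944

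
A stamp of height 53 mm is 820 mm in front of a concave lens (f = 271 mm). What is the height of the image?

For a concave lens, f = -271 mm.
1/d_i = 1/f − 1/d_o = 1/(-271.0) − 1/(820) = -0.004910, so d_i = -203.7 mm.
m = −d_i/d_o = +0.2484.
|h_i| = |m|·h_o = 0.2484 × 53 = 13.2 mm. The image is virtual, upright and reduced, on the same side as the object.

13.2 mm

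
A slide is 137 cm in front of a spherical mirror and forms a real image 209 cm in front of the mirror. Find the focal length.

Real image ⇒ d_i = +209 cm.
1/f = 1/d_o + 1/d_i = 1/(137) + 1/(209) = 0.01208, so f = 82.8 cm.
Since f is positive, the spherical mirror is concave.

f = 82.8 cm (concave)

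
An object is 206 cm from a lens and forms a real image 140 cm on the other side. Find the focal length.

f = 83.4 cm (converging)

Real image ⇒ d_i = +140 cm.
1/f = 1/d_o + 1/d_i = 1/(206) + 1/(140) = 0.01200, so f = 83.4 cm.
Since f is positive, the lens is converging.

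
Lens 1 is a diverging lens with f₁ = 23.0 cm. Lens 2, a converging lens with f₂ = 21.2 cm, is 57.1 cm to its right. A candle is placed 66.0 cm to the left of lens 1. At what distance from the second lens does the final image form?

29.7 cm

Lens 1 is diverging, so f₁ = −23.0 cm.
Lens 1: 1/d_i1 = 1/f₁ − 1/d_o1 = 1/(-23.0) − 1/(66.0) = -0.05863, so d_i1 = -17.06 cm.
The intermediate image is 17.06 cm to the left of lens 1 (virtual), which is 57.1 − (-17.06) = 74.16 cm to the left of lens 2, so d_o2 = +74.16 cm.
Lens 2: 1/d_i2 = 1/f₂ − 1/d_o2 = 1/(21.2) − 1/(74.16) = 0.03369, so d_i2 = 29.7 cm.
The final image is real, 29.7 cm to the right of lens 2 (overall magnification ≈ -0.10).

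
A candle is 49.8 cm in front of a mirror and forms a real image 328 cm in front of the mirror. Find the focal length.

Real image ⇒ d_i = +328 cm.
1/f = 1/d_o + 1/d_i = 1/(49.8) + 1/(328) = 0.02313, so f = 43.2 cm.
Since f is positive, the mirror is concave.

f = 43.2 cm (concave)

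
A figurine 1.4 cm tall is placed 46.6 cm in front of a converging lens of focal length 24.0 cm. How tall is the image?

1.49 cm

1/d_i = 1/f − 1/d_o = 1/(24.00) − 1/(46.6) = 0.02021, so d_i = 49.49 cm.
m = −d_i/d_o = -1.062.
|h_i| = |m|·h_o = 1.062 × 1.4 = 1.49 cm. The image is real, inverted and enlarged, on the far side of the lens.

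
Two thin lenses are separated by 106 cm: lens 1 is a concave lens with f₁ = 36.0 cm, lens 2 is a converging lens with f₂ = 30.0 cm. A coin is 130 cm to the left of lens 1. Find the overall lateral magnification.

f₁ = −36.0 cm (diverging).
Lens 1: 1/d_i1 = 1/(-36.0) − 1/(130) = -0.03547, so d_i1 = -28.19 cm; m₁ = −d_i1/d_o1 = +0.2168.
d_o2 = 106 − (-28.19) = 134.2 cm.
Lens 2: 1/d_i2 = 1/(30.0) − 1/(134.2) = 0.02588, so d_i2 = 38.64 cm; m₂ = −d_i2/d_o2 = -0.2879.
m = m₁·m₂ = (+0.2168)(-0.2879) = -0.0624.

m = -0.0624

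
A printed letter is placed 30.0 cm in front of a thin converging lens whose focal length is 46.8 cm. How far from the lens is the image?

Thin-lens equation: 1/v = 1/f − 1/u = 1/(46.80) − 1/(30.0) = 0.02137 − 0.03333 = -0.01197, so v = -83.6 cm.
The image is virtual, upright and enlarged, on the same side as the object.

83.6 cm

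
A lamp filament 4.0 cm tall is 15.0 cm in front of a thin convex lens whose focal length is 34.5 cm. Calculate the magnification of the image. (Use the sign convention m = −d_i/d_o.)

1/d_i = 1/f − 1/d_o = 1/(34.50) − 1/(15.0) = -0.03768, so d_i = -26.54 cm.
m = −d_i/d_o = −(-26.54)/(15.0) = +1.77.
The image is virtual, upright and enlarged, on the same side as the object.

m = +1.77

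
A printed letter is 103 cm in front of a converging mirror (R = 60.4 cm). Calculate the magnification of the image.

m = -0.415

f = R/2 = 60.4/2 = 30.20 cm.
1/d_i = 1/f − 1/d_o = 1/(30.20) − 1/(103) = 0.02340, so d_i = 42.73 cm.
m = −d_i/d_o = −(42.73)/(103) = -0.415.
The image is real, inverted and reduced, in front of the mirror.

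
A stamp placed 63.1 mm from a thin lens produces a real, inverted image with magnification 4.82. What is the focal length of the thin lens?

f = 52.3 mm (converging)

m = −d_i/d_o ⇒ d_i = −m·d_o = −(-4.82)·(63.1) = 304.1 mm.
1/f = 1/d_o + 1/d_i = 1/(63.1) + 1/(304.1) = 0.01914, so f = 52.3 mm.
Since f is positive, the thin lens is converging.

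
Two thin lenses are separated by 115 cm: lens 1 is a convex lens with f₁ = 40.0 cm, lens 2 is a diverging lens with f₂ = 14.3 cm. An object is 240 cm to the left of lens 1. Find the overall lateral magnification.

m = -0.0352

Lens 1: 1/d_i1 = 1/(40.0) − 1/(240) = 0.02083, so d_i1 = 48.00 cm; m₁ = −d_i1/d_o1 = -0.2000.
d_o2 = 115 − (48.00) = 67.00 cm.
f₂ = −14.3 cm (diverging).
Lens 2: 1/d_i2 = 1/(-14.3) − 1/(67.00) = -0.08486, so d_i2 = -11.78 cm; m₂ = −d_i2/d_o2 = +0.1759.
m = m₁·m₂ = (-0.2000)(+0.1759) = -0.0352.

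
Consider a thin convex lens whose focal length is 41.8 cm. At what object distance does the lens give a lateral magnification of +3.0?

27.9 cm

m = −d_i/d_o ⇒ d_i = −m·d_o.
1/f = 1/d_o + 1/d_i = 1/d_o − 1/(m·d_o) = (1 − 1/m)/d_o, so d_o = f(1 − 1/m) = (41.80)(1 − 1/(+3.0)) = 27.9 cm.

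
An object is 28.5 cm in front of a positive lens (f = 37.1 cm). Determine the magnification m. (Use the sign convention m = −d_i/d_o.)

1/d_i = 1/f − 1/d_o = 1/(37.10) − 1/(28.5) = -0.008134, so d_i = -122.9 cm.
m = −d_i/d_o = −(-122.9)/(28.5) = +4.31.
The image is virtual, upright and enlarged, on the same side as the object.

m = +4.31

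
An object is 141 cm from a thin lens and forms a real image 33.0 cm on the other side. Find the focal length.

f = 26.7 cm (converging)

Real image ⇒ d_i = +33.0 cm.
1/f = 1/d_o + 1/d_i = 1/(141) + 1/(33.0) = 0.03740, so f = 26.7 cm.
Since f is positive, the thin lens is converging.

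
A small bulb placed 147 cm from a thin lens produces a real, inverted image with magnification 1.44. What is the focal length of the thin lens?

m = −d_i/d_o ⇒ d_i = −m·d_o = −(-1.44)·(147) = 211.7 cm.
1/f = 1/d_o + 1/d_i = 1/(147) + 1/(211.7) = 0.01153, so f = 86.8 cm.
Since f is positive, the thin lens is converging.

f = 86.8 cm (converging)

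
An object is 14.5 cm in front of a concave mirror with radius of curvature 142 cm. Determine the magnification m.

m = +1.26

f = R/2 = 142/2 = 71.00 cm.
1/d_i = 1/f − 1/d_o = 1/(71.00) − 1/(14.5) = -0.05488, so d_i = -18.22 cm.
m = −d_i/d_o = −(-18.22)/(14.5) = +1.26.
The image is virtual, upright and enlarged, behind the mirror.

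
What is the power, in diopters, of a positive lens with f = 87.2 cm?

f = 87.2 cm = 0.872 m.
P = 1/f = 1/(0.872 m) = +1.15 D.

P = +1.15 D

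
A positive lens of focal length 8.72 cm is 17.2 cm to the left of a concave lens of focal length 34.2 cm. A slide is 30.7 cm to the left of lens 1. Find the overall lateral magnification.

Lens 1: 1/d_i1 = 1/(8.72) − 1/(30.7) = 0.08211, so d_i1 = 12.18 cm; m₁ = −d_i1/d_o1 = -0.3967.
d_o2 = 17.2 − (12.18) = 5.020 cm.
f₂ = −34.2 cm (diverging).
Lens 2: 1/d_i2 = 1/(-34.2) − 1/(5.020) = -0.2284, so d_i2 = -4.377 cm; m₂ = −d_i2/d_o2 = +0.8720.
m = m₁·m₂ = (-0.3967)(+0.8720) = -0.346.

m = -0.346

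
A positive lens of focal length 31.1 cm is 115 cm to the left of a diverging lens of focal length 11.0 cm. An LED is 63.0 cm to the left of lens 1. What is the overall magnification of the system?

Lens 1: 1/d_i1 = 1/(31.1) − 1/(63.0) = 0.01628, so d_i1 = 61.42 cm; m₁ = −d_i1/d_o1 = -0.9749.
d_o2 = 115 − (61.42) = 53.58 cm.
f₂ = −11.0 cm (diverging).
Lens 2: 1/d_i2 = 1/(-11.0) − 1/(53.58) = -0.1096, so d_i2 = -9.126 cm; m₂ = −d_i2/d_o2 = +0.1703.
m = m₁·m₂ = (-0.9749)(+0.1703) = -0.166.

m = -0.166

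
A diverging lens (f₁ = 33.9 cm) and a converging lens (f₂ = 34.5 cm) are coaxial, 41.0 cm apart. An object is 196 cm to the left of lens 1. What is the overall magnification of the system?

m = -0.144

f₁ = −33.9 cm (diverging).
Lens 1: 1/d_i1 = 1/(-33.9) − 1/(196) = -0.03460, so d_i1 = -28.90 cm; m₁ = −d_i1/d_o1 = +0.1474.
d_o2 = 41.0 − (-28.90) = 69.90 cm.
Lens 2: 1/d_i2 = 1/(34.5) − 1/(69.90) = 0.01468, so d_i2 = 68.12 cm; m₂ = −d_i2/d_o2 = -0.9746.
m = m₁·m₂ = (+0.1474)(-0.9746) = -0.144.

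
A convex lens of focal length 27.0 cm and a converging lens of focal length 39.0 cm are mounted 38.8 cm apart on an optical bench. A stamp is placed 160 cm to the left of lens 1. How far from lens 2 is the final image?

Lens 1: 1/d_i1 = 1/f₁ − 1/d_o1 = 1/(27.0) − 1/(160) = 0.03079, so d_i1 = 32.48 cm.
The intermediate image is 32.48 cm to the right of lens 1, which is 38.8 − (32.48) = 6.320 cm to the left of lens 2, so d_o2 = +6.320 cm.
Lens 2: 1/d_i2 = 1/f₂ − 1/d_o2 = 1/(39.0) − 1/(6.320) = -0.1326, so d_i2 = -7.54 cm.
The final image is virtual, 7.54 cm to the left of lens 2 (overall magnification ≈ -0.24).

7.54 cm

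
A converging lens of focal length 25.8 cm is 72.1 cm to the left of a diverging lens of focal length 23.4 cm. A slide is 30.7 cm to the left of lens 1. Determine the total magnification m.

m = +1.86

Lens 1: 1/d_i1 = 1/(25.8) − 1/(30.7) = 0.006186, so d_i1 = 161.6 cm; m₁ = −d_i1/d_o1 = -5.264.
d_o2 = 72.1 − (161.6) = -89.50 cm (virtual object).
f₂ = −23.4 cm (diverging).
Lens 2: 1/d_i2 = 1/(-23.4) − 1/(-89.50) = -0.03156, so d_i2 = -31.68 cm; m₂ = −d_i2/d_o2 = -0.3540.
m = m₁·m₂ = (-5.264)(-0.3540) = +1.86.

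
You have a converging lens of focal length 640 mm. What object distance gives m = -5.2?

763 mm

m = −d_i/d_o ⇒ d_i = −m·d_o.
1/f = 1/d_o + 1/d_i = 1/d_o − 1/(m·d_o) = (1 − 1/m)/d_o, so d_o = f(1 − 1/m) = (640.0)(1 − 1/(-5.2)) = 763 mm.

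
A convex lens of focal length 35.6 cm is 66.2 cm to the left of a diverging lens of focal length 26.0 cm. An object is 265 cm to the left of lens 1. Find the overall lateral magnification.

m = -0.0790

Lens 1: 1/d_i1 = 1/(35.6) − 1/(265) = 0.02432, so d_i1 = 41.12 cm; m₁ = −d_i1/d_o1 = -0.1552.
d_o2 = 66.2 − (41.12) = 25.08 cm.
f₂ = −26.0 cm (diverging).
Lens 2: 1/d_i2 = 1/(-26.0) − 1/(25.08) = -0.07833, so d_i2 = -12.77 cm; m₂ = −d_i2/d_o2 = +0.5090.
m = m₁·m₂ = (-0.1552)(+0.5090) = -0.0790.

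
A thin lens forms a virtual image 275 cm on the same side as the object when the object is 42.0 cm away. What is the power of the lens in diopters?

Virtual image ⇒ d_i = −275 cm.
1/f = 1/d_o + 1/d_i = 1/(42.0) + 1/(-275) = 0.02017 cm⁻¹.
f = 49.57 cm = 0.4957 m, so P = 1/f = +2.02 D.

P = +2.02 D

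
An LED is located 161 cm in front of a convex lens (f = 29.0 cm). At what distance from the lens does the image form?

Lens equation: 1/d_i = 1/f − 1/d_o = 1/(29.00) − 1/(161) = 0.03448 − 0.006211 = 0.02827, so d_i = 35.4 cm.
The image is real, inverted and reduced, on the far side of the lens.

35.4 cm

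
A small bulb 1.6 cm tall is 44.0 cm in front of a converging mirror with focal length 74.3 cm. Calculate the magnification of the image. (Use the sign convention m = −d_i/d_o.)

m = +2.45

1/d_i = 1/f − 1/d_o = 1/(74.30) − 1/(44.0) = -0.009268, so d_i = -107.9 cm.
m = −d_i/d_o = −(-107.9)/(44.0) = +2.45.
The image is virtual, upright and enlarged, behind the mirror.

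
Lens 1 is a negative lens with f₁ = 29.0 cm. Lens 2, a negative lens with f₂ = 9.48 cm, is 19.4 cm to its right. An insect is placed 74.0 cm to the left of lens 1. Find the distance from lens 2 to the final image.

Lens 1 is diverging, so f₁ = −29.0 cm.
Lens 1: 1/d_i1 = 1/f₁ − 1/d_o1 = 1/(-29.0) − 1/(74.0) = -0.04800, so d_i1 = -20.83 cm.
The intermediate image is 20.83 cm to the left of lens 1 (virtual), which is 19.4 − (-20.83) = 40.23 cm to the left of lens 2, so d_o2 = +40.23 cm.
Lens 2 is diverging, so f₂ = −9.48 cm.
Lens 2: 1/d_i2 = 1/f₂ − 1/d_o2 = 1/(-9.48) − 1/(40.23) = -0.1303, so d_i2 = -7.67 cm.
The final image is virtual, 7.67 cm to the left of lens 2 (overall magnification ≈ 0.054).

7.67 cm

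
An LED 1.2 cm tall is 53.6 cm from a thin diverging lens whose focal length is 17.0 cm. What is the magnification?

m = +0.241

For a diverging lens, f = -17.0 cm.
1/d_i = 1/f − 1/d_o = 1/(-17.00) − 1/(53.6) = -0.07748, so d_i = -12.91 cm.
m = −d_i/d_o = −(-12.91)/(53.6) = +0.241.
The image is virtual, upright and reduced, on the same side as the object.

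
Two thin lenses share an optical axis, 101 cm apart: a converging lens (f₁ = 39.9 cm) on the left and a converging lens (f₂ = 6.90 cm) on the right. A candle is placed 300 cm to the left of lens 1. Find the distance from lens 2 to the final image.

Lens 1: 1/d_i1 = 1/f₁ − 1/d_o1 = 1/(39.9) − 1/(300) = 0.02173, so d_i1 = 46.02 cm.
The intermediate image is 46.02 cm to the right of lens 1, which is 101 − (46.02) = 54.98 cm to the left of lens 2, so d_o2 = +54.98 cm.
Lens 2: 1/d_i2 = 1/f₂ − 1/d_o2 = 1/(6.90) − 1/(54.98) = 0.1267, so d_i2 = 7.89 cm.
The final image is real, 7.89 cm to the right of lens 2 (overall magnification ≈ 0.022).

7.89 cm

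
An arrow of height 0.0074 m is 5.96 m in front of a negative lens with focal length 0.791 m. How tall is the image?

0.000867 m

For a negative lens, f = -0.791 m.
1/d_i = 1/f − 1/d_o = 1/(-0.7910) − 1/(5.96) = -1.432, so d_i = -0.6983 m.
m = −d_i/d_o = +0.1172.
|h_i| = |m|·h_o = 0.1172 × 0.0074 = 0.000867 m. The image is virtual, upright and reduced, on the same side as the object.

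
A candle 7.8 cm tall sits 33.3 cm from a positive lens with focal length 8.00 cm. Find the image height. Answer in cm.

2.47 cm

1/d_i = 1/f − 1/d_o = 1/(8.000) − 1/(33.3) = 0.09497, so d_i = 10.53 cm.
m = −d_i/d_o = -0.3162.
|h_i| = |m|·h_o = 0.3162 × 7.8 = 2.47 cm. The image is real, inverted and reduced, on the far side of the lens.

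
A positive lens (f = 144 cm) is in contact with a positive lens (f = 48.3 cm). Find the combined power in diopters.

P₁ = 1/f₁ = 1/(1.44 m) = +0.6944 D; P₂ = 1/f₂ = 1/(0.483 m) = +2.070 D.
For thin lenses in contact, P = P₁ + P₂ = (+0.6944) + (+2.070) = +2.76 D.

P = +2.76 D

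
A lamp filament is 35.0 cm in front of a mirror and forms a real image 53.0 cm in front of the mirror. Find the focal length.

Real image ⇒ d_i = +53.0 cm.
1/f = 1/d_o + 1/d_i = 1/(35.0) + 1/(53.0) = 0.04744, so f = 21.1 cm.
Since f is positive, the mirror is concave.

f = 21.1 cm (concave)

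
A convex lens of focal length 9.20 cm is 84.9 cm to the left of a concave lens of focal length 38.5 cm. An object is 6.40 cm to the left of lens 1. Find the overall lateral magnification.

m = +0.876

Lens 1: 1/d_i1 = 1/(9.20) − 1/(6.40) = -0.04755, so d_i1 = -21.03 cm; m₁ = −d_i1/d_o1 = +3.286.
d_o2 = 84.9 − (-21.03) = 105.9 cm.
f₂ = −38.5 cm (diverging).
Lens 2: 1/d_i2 = 1/(-38.5) − 1/(105.9) = -0.03542, so d_i2 = -28.24 cm; m₂ = −d_i2/d_o2 = +0.2666.
m = m₁·m₂ = (+3.286)(+0.2666) = +0.876.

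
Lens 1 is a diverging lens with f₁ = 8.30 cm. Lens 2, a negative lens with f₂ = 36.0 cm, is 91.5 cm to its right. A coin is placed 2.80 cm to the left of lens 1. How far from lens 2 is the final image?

Lens 1 is diverging, so f₁ = −8.30 cm.
Lens 1: 1/d_i1 = 1/f₁ − 1/d_o1 = 1/(-8.30) − 1/(2.80) = -0.4776, so d_i1 = -2.094 cm.
The intermediate image is 2.094 cm to the left of lens 1 (virtual), which is 91.5 − (-2.094) = 93.59 cm to the left of lens 2, so d_o2 = +93.59 cm.
Lens 2 is diverging, so f₂ = −36.0 cm.
Lens 2: 1/d_i2 = 1/f₂ − 1/d_o2 = 1/(-36.0) − 1/(93.59) = -0.03846, so d_i2 = -26.0 cm.
The final image is virtual, 26.0 cm to the left of lens 2 (overall magnification ≈ 0.21).

26.0 cm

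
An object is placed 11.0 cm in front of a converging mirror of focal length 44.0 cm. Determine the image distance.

14.7 cm

Mirror equation: 1/d_i = 1/f − 1/d_o = 1/(44.00) − 1/(11.0) = 0.02273 − 0.09091 = -0.06818, so d_i = -14.7 cm.
The image is virtual, upright and enlarged, behind the mirror.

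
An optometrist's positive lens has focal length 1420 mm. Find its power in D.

P = +0.704 D

f = 142 cm = 1.42 m.
P = 1/f = 1/(1.42 m) = +0.704 D.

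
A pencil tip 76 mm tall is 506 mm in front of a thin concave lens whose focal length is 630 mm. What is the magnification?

m = +0.555

For a concave lens, f = -630 mm.
1/d_i = 1/f − 1/d_o = 1/(-630.0) − 1/(506) = -0.003564, so d_i = -280.6 mm.
m = −d_i/d_o = −(-280.6)/(506) = +0.555.
The image is virtual, upright and reduced, on the same side as the object.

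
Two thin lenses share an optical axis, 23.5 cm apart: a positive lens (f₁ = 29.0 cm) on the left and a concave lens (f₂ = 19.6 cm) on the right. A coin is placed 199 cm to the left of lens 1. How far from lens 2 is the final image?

Lens 1: 1/d_i1 = 1/f₁ − 1/d_o1 = 1/(29.0) − 1/(199) = 0.02946, so d_i1 = 33.95 cm.
The intermediate image is 33.95 cm to the right of lens 1, which lies 10.45 cm to the right of lens 2 — a virtual object — so d_o2 = −10.45 cm.
Lens 2 is diverging, so f₂ = −19.6 cm.
Lens 2: 1/d_i2 = 1/f₂ − 1/d_o2 = 1/(-19.6) − 1/(-10.45) = 0.04467, so d_i2 = 22.4 cm.
The final image is real, 22.4 cm to the right of lens 2 (overall magnification ≈ -0.37).

22.4 cm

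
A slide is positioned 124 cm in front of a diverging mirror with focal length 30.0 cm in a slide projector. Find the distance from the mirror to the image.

For a diverging mirror, f = -30.0 cm.
Mirror equation: 1/q = 1/f − 1/p = 1/(-30.00) − 1/(124) = -0.03333 − 0.008065 = -0.04140, so q = -24.2 cm.
The image is virtual, upright and reduced, behind the mirror.

24.2 cm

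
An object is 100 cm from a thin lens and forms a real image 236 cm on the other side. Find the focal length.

Real image ⇒ d_i = +236 cm.
1/f = 1/d_o + 1/d_i = 1/(100) + 1/(236) = 0.01424, so f = 70.2 cm.
Since f is positive, the thin lens is converging.

f = 70.2 cm (converging)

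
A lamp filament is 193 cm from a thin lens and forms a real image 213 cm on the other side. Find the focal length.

Real image ⇒ d_i = +213 cm.
1/f = 1/d_o + 1/d_i = 1/(193) + 1/(213) = 0.009876, so f = 101 cm.
Since f is positive, the thin lens is converging.

f = 101 cm (converging)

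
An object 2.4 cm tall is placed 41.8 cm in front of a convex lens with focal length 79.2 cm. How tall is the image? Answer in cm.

5.08 cm

1/d_i = 1/f − 1/d_o = 1/(79.20) − 1/(41.8) = -0.01130, so d_i = -88.52 cm.
m = −d_i/d_o = +2.118.
|h_i| = |m|·h_o = 2.118 × 2.4 = 5.08 cm. The image is virtual, upright and enlarged, on the same side as the object.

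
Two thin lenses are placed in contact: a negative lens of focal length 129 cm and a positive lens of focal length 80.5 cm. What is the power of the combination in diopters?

P₁ = 1/f₁ = 1/(-1.29 m) = -0.7752 D; P₂ = 1/f₂ = 1/(0.805 m) = +1.242 D.
For thin lenses in contact, P = P₁ + P₂ = (-0.7752) + (+1.242) = +0.467 D.

P = +0.467 D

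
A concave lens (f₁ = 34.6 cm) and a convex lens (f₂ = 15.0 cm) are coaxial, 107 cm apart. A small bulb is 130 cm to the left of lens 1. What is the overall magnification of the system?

m = -0.0264

f₁ = −34.6 cm (diverging).
Lens 1: 1/d_i1 = 1/(-34.6) − 1/(130) = -0.03659, so d_i1 = -27.33 cm; m₁ = −d_i1/d_o1 = +0.2102.
d_o2 = 107 − (-27.33) = 134.3 cm.
Lens 2: 1/d_i2 = 1/(15.0) − 1/(134.3) = 0.05922, so d_i2 = 16.89 cm; m₂ = −d_i2/d_o2 = -0.1257.
m = m₁·m₂ = (+0.2102)(-0.1257) = -0.0264.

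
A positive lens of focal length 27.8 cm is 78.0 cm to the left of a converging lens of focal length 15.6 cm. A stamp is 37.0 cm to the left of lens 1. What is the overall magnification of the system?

m = -0.954

Lens 1: 1/d_i1 = 1/(27.8) − 1/(37.0) = 0.008944, so d_i1 = 111.8 cm; m₁ = −d_i1/d_o1 = -3.022.
d_o2 = 78.0 − (111.8) = -33.80 cm (virtual object).
Lens 2: 1/d_i2 = 1/(15.6) − 1/(-33.80) = 0.09369, so d_i2 = 10.67 cm; m₂ = −d_i2/d_o2 = +0.3158.
m = m₁·m₂ = (-3.022)(+0.3158) = -0.954.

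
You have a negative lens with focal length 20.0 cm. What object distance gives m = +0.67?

9.85 cm

For a negative lens, f = -20.0 cm.
m = −d_i/d_o ⇒ d_i = −m·d_o.
1/f = 1/d_o + 1/d_i = 1/d_o − 1/(m·d_o) = (1 − 1/m)/d_o, so d_o = f(1 − 1/m) = (-20.00)(1 − 1/(+0.67)) = 9.85 cm.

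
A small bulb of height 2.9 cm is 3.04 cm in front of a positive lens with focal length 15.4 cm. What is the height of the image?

1/d_i = 1/f − 1/d_o = 1/(15.40) − 1/(3.04) = -0.2640, so d_i = -3.788 cm.
m = −d_i/d_o = +1.246.
|h_i| = |m|·h_o = 1.246 × 2.9 = 3.61 cm. The image is virtual, upright and enlarged, on the same side as the object.

3.61 cm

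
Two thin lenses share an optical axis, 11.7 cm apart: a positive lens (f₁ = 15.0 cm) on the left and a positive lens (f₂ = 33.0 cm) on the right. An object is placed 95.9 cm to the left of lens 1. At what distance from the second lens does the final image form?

5.13 cm

Lens 1: 1/d_i1 = 1/f₁ − 1/d_o1 = 1/(15.0) − 1/(95.9) = 0.05624, so d_i1 = 17.78 cm.
The intermediate image is 17.78 cm to the right of lens 1, which lies 6.080 cm to the right of lens 2 — a virtual object — so d_o2 = −6.080 cm.
Lens 2: 1/d_i2 = 1/f₂ − 1/d_o2 = 1/(33.0) − 1/(-6.080) = 0.1948, so d_i2 = 5.13 cm.
The final image is real, 5.13 cm to the right of lens 2 (overall magnification ≈ -0.16).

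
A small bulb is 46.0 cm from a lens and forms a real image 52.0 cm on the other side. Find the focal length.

f = 24.4 cm (converging)

Real image ⇒ d_i = +52.0 cm.
1/f = 1/d_o + 1/d_i = 1/(46.0) + 1/(52.0) = 0.04097, so f = 24.4 cm.
Since f is positive, the lens is converging.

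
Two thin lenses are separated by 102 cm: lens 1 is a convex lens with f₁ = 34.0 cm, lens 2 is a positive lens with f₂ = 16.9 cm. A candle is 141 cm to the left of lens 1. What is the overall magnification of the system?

m = +0.133

Lens 1: 1/d_i1 = 1/(34.0) − 1/(141) = 0.02232, so d_i1 = 44.80 cm; m₁ = −d_i1/d_o1 = -0.3177.
d_o2 = 102 − (44.80) = 57.20 cm.
Lens 2: 1/d_i2 = 1/(16.9) − 1/(57.20) = 0.04169, so d_i2 = 23.99 cm; m₂ = −d_i2/d_o2 = -0.4194.
m = m₁·m₂ = (-0.3177)(-0.4194) = +0.133.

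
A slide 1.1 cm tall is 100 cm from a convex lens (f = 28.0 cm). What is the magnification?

m = -0.389

1/d_i = 1/f − 1/d_o = 1/(28.00) − 1/(100) = 0.02571, so d_i = 38.89 cm.
m = −d_i/d_o = −(38.89)/(100) = -0.389.
The image is real, inverted and reduced, on the far side of the lens.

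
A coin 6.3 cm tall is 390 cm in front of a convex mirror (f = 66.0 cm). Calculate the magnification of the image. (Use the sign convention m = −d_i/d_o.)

For a convex mirror, f = -66.0 cm.
1/d_i = 1/f − 1/d_o = 1/(-66.00) − 1/(390) = -0.01772, so d_i = -56.45 cm.
m = −d_i/d_o = −(-56.45)/(390) = +0.145.
The image is virtual, upright and reduced, behind the mirror.

m = +0.145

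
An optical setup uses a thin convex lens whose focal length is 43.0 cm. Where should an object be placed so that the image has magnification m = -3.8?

m = −d_i/d_o ⇒ d_i = −m·d_o.
1/f = 1/d_o + 1/d_i = 1/d_o − 1/(m·d_o) = (1 − 1/m)/d_o, so d_o = f(1 − 1/m) = (43.00)(1 − 1/(-3.8)) = 54.3 cm.

54.3 cm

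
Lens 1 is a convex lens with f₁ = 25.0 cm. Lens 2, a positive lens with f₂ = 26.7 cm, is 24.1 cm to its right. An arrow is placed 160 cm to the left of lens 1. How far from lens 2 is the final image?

Lens 1: 1/d_i1 = 1/f₁ − 1/d_o1 = 1/(25.0) − 1/(160) = 0.03375, so d_i1 = 29.63 cm.
The intermediate image is 29.63 cm to the right of lens 1, which lies 5.530 cm to the right of lens 2 — a virtual object — so d_o2 = −5.530 cm.
Lens 2: 1/d_i2 = 1/f₂ − 1/d_o2 = 1/(26.7) − 1/(-5.530) = 0.2183, so d_i2 = 4.58 cm.
The final image is real, 4.58 cm to the right of lens 2 (overall magnification ≈ -0.15).

4.58 cm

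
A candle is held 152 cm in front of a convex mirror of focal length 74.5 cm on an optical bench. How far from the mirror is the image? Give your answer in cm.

50.0 cm

For a convex mirror, f = -74.5 cm.
Mirror equation: 1/v = 1/f − 1/u = 1/(-74.50) − 1/(152) = -0.01342 − 0.006579 = -0.02000, so v = -50.0 cm.
The image is virtual, upright and reduced, behind the mirror.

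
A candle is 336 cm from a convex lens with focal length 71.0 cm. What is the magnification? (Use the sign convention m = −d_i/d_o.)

1/d_i = 1/f − 1/d_o = 1/(71.00) − 1/(336) = 0.01111, so d_i = 90.02 cm.
m = −d_i/d_o = −(90.02)/(336) = -0.268.
The image is real, inverted and reduced, on the far side of the lens.

m = -0.268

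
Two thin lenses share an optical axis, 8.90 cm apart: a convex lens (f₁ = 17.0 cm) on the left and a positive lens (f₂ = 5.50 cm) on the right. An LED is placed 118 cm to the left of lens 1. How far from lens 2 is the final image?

Lens 1: 1/d_i1 = 1/f₁ − 1/d_o1 = 1/(17.0) − 1/(118) = 0.05035, so d_i1 = 19.86 cm.
The intermediate image is 19.86 cm to the right of lens 1, which lies 10.96 cm to the right of lens 2 — a virtual object — so d_o2 = −10.96 cm.
Lens 2: 1/d_i2 = 1/f₂ − 1/d_o2 = 1/(5.50) − 1/(-10.96) = 0.2731, so d_i2 = 3.66 cm.
The final image is real, 3.66 cm to the right of lens 2 (overall magnification ≈ -0.056).

3.66 cm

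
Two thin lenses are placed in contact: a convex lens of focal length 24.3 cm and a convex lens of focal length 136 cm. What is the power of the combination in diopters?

P = +4.85 D

P₁ = 1/f₁ = 1/(0.243 m) = +4.115 D; P₂ = 1/f₂ = 1/(1.36 m) = +0.7353 D.
For thin lenses in contact, P = P₁ + P₂ = (+4.115) + (+0.7353) = +4.85 D.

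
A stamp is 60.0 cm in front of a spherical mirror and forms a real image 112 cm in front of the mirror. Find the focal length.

f = 39.1 cm (concave)

Real image ⇒ d_i = +112 cm.
1/f = 1/d_o + 1/d_i = 1/(60.0) + 1/(112) = 0.02560, so f = 39.1 cm.
Since f is positive, the spherical mirror is concave.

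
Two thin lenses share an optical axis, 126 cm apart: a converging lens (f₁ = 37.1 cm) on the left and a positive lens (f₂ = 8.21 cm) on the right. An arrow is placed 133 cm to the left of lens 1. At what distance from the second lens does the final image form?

9.23 cm

Lens 1: 1/d_i1 = 1/f₁ − 1/d_o1 = 1/(37.1) − 1/(133) = 0.01944, so d_i1 = 51.45 cm.
The intermediate image is 51.45 cm to the right of lens 1, which is 126 − (51.45) = 74.55 cm to the left of lens 2, so d_o2 = +74.55 cm.
Lens 2: 1/d_i2 = 1/f₂ − 1/d_o2 = 1/(8.21) − 1/(74.55) = 0.1084, so d_i2 = 9.23 cm.
The final image is real, 9.23 cm to the right of lens 2 (overall magnification ≈ 0.048).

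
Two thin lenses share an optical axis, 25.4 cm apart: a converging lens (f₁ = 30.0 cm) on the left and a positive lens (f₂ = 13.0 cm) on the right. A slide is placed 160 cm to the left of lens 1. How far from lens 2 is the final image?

Lens 1: 1/d_i1 = 1/f₁ − 1/d_o1 = 1/(30.0) − 1/(160) = 0.02708, so d_i1 = 36.92 cm.
The intermediate image is 36.92 cm to the right of lens 1, which lies 11.52 cm to the right of lens 2 — a virtual object — so d_o2 = −11.52 cm.
Lens 2: 1/d_i2 = 1/f₂ − 1/d_o2 = 1/(13.0) − 1/(-11.52) = 0.1637, so d_i2 = 6.11 cm.
The final image is real, 6.11 cm to the right of lens 2 (overall magnification ≈ -0.12).

6.11 cm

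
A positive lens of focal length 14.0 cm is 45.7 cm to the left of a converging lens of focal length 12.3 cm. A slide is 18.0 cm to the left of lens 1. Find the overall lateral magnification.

Lens 1: 1/d_i1 = 1/(14.0) − 1/(18.0) = 0.01587, so d_i1 = 63.00 cm; m₁ = −d_i1/d_o1 = -3.500.
d_o2 = 45.7 − (63.00) = -17.30 cm (virtual object).
Lens 2: 1/d_i2 = 1/(12.3) − 1/(-17.30) = 0.1391, so d_i2 = 7.189 cm; m₂ = −d_i2/d_o2 = +0.4155.
m = m₁·m₂ = (-3.500)(+0.4155) = -1.45.

m = -1.45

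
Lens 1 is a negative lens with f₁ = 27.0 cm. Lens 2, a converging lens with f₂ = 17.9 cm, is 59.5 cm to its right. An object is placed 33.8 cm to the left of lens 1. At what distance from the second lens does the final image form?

23.6 cm

Lens 1 is diverging, so f₁ = −27.0 cm.
Lens 1: 1/d_i1 = 1/f₁ − 1/d_o1 = 1/(-27.0) − 1/(33.8) = -0.06662, so d_i1 = -15.01 cm.
The intermediate image is 15.01 cm to the left of lens 1 (virtual), which is 59.5 − (-15.01) = 74.51 cm to the left of lens 2, so d_o2 = +74.51 cm.
Lens 2: 1/d_i2 = 1/f₂ − 1/d_o2 = 1/(17.9) − 1/(74.51) = 0.04244, so d_i2 = 23.6 cm.
The final image is real, 23.6 cm to the right of lens 2 (overall magnification ≈ -0.14).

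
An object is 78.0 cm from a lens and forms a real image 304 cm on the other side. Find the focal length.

Real image ⇒ d_i = +304 cm.
1/f = 1/d_o + 1/d_i = 1/(78.0) + 1/(304) = 0.01611, so f = 62.1 cm.
Since f is positive, the lens is converging.

f = 62.1 cm (converging)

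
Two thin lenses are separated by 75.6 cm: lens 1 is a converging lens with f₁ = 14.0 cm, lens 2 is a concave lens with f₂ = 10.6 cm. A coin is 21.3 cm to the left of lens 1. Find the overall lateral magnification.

m = -0.448

Lens 1: 1/d_i1 = 1/(14.0) − 1/(21.3) = 0.02448, so d_i1 = 40.85 cm; m₁ = −d_i1/d_o1 = -1.918.
d_o2 = 75.6 − (40.85) = 34.75 cm.
f₂ = −10.6 cm (diverging).
Lens 2: 1/d_i2 = 1/(-10.6) − 1/(34.75) = -0.1231, so d_i2 = -8.122 cm; m₂ = −d_i2/d_o2 = +0.2337.
m = m₁·m₂ = (-1.918)(+0.2337) = -0.448.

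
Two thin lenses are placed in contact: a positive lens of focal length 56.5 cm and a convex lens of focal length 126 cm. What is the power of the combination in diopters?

P = +2.56 D

P₁ = 1/f₁ = 1/(0.565 m) = +1.770 D; P₂ = 1/f₂ = 1/(1.26 m) = +0.7937 D.
For thin lenses in contact, P = P₁ + P₂ = (+1.770) + (+0.7937) = +2.56 D.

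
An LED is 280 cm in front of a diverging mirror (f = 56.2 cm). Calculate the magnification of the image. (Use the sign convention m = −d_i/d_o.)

m = +0.167

For a diverging mirror, f = -56.2 cm.
1/d_i = 1/f − 1/d_o = 1/(-56.20) − 1/(280) = -0.02137, so d_i = -46.81 cm.
m = −d_i/d_o = −(-46.81)/(280) = +0.167.
The image is virtual, upright and reduced, behind the mirror.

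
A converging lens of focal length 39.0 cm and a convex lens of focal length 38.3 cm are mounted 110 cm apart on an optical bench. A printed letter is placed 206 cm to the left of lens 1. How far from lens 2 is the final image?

100 cm

Lens 1: 1/d_i1 = 1/f₁ − 1/d_o1 = 1/(39.0) − 1/(206) = 0.02079, so d_i1 = 48.11 cm.
The intermediate image is 48.11 cm to the right of lens 1, which is 110 − (48.11) = 61.89 cm to the left of lens 2, so d_o2 = +61.89 cm.
Lens 2: 1/d_i2 = 1/f₂ − 1/d_o2 = 1/(38.3) − 1/(61.89) = 0.009952, so d_i2 = 100 cm.
The final image is real, 100 cm to the right of lens 2 (overall magnification ≈ 0.38).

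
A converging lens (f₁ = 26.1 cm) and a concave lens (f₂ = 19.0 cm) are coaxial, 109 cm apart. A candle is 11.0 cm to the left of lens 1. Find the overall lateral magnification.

m = +0.223

Lens 1: 1/d_i1 = 1/(26.1) − 1/(11.0) = -0.05259, so d_i1 = -19.01 cm; m₁ = −d_i1/d_o1 = +1.728.
d_o2 = 109 − (-19.01) = 128.0 cm.
f₂ = −19.0 cm (diverging).
Lens 2: 1/d_i2 = 1/(-19.0) − 1/(128.0) = -0.06044, so d_i2 = -16.54 cm; m₂ = −d_i2/d_o2 = +0.1293.
m = m₁·m₂ = (+1.728)(+0.1293) = +0.223.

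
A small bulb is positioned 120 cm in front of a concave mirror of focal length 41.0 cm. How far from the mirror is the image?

62.3 cm

Mirror equation: 1/d_i = 1/f − 1/d_o = 1/(41.00) − 1/(120) = 0.02439 − 0.008333 = 0.01606, so d_i = 62.3 cm.
The image is real, inverted and reduced, in front of the mirror.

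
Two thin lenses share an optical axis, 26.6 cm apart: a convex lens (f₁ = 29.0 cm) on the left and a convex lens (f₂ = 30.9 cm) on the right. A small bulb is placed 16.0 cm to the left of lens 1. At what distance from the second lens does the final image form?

Lens 1: 1/d_i1 = 1/f₁ − 1/d_o1 = 1/(29.0) − 1/(16.0) = -0.02802, so d_i1 = -35.69 cm.
The intermediate image is 35.69 cm to the left of lens 1 (virtual), which is 26.6 − (-35.69) = 62.29 cm to the left of lens 2, so d_o2 = +62.29 cm.
Lens 2: 1/d_i2 = 1/f₂ − 1/d_o2 = 1/(30.9) − 1/(62.29) = 0.01631, so d_i2 = 61.3 cm.
The final image is real, 61.3 cm to the right of lens 2 (overall magnification ≈ -2.2).

61.3 cm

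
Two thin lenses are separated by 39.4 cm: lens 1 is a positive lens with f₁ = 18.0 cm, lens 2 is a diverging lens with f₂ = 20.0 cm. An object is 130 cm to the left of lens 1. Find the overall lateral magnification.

Lens 1: 1/d_i1 = 1/(18.0) − 1/(130) = 0.04786, so d_i1 = 20.89 cm; m₁ = −d_i1/d_o1 = -0.1607.
d_o2 = 39.4 − (20.89) = 18.51 cm.
f₂ = −20.0 cm (diverging).
Lens 2: 1/d_i2 = 1/(-20.0) − 1/(18.51) = -0.1040, so d_i2 = -9.613 cm; m₂ = −d_i2/d_o2 = +0.5193.
m = m₁·m₂ = (-0.1607)(+0.5193) = -0.0835.

m = -0.0835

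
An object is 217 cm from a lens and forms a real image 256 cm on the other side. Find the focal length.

f = 117 cm (converging)

Real image ⇒ d_i = +256 cm.
1/f = 1/d_o + 1/d_i = 1/(217) + 1/(256) = 0.008515, so f = 117 cm.
Since f is positive, the lens is converging.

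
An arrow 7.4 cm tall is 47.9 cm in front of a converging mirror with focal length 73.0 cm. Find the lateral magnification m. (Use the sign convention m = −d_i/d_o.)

1/d_i = 1/f − 1/d_o = 1/(73.00) − 1/(47.9) = -0.007178, so d_i = -139.3 cm.
m = −d_i/d_o = −(-139.3)/(47.9) = +2.91.
The image is virtual, upright and enlarged, behind the mirror.

m = +2.91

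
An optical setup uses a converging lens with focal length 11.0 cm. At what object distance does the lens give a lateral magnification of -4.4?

m = −d_i/d_o ⇒ d_i = −m·d_o.
1/f = 1/d_o + 1/d_i = 1/d_o − 1/(m·d_o) = (1 − 1/m)/d_o, so d_o = f(1 − 1/m) = (11.00)(1 − 1/(-4.4)) = 13.5 cm.

13.5 cm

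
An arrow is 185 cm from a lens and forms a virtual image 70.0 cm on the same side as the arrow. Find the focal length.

f = -113 cm (diverging)

Virtual image ⇒ d_i = −70.0 cm.
1/f = 1/d_o + 1/d_i = 1/(185) + 1/(-70.0) = -0.008880, so f = -113 cm.
Since f is negative, the lens is diverging.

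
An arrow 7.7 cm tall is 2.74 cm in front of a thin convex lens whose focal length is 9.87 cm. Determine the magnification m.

m = +1.38

1/d_i = 1/f − 1/d_o = 1/(9.870) − 1/(2.74) = -0.2636, so d_i = -3.793 cm.
m = −d_i/d_o = −(-3.793)/(2.74) = +1.38.
The image is virtual, upright and enlarged, on the same side as the object.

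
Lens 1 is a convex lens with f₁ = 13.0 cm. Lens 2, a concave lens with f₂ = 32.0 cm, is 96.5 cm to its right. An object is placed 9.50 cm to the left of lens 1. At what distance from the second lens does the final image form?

Lens 1: 1/d_i1 = 1/f₁ − 1/d_o1 = 1/(13.0) − 1/(9.50) = -0.02834, so d_i1 = -35.29 cm.
The intermediate image is 35.29 cm to the left of lens 1 (virtual), which is 96.5 − (-35.29) = 131.8 cm to the left of lens 2, so d_o2 = +131.8 cm.
Lens 2 is diverging, so f₂ = −32.0 cm.
Lens 2: 1/d_i2 = 1/f₂ − 1/d_o2 = 1/(-32.0) − 1/(131.8) = -0.03884, so d_i2 = -25.7 cm.
The final image is virtual, 25.7 cm to the left of lens 2 (overall magnification ≈ 0.73).

25.7 cm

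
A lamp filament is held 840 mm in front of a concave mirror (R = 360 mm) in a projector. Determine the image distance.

229 mm

f = R/2 = 360/2 = 180.0 mm.
Mirror equation: 1/v = 1/f − 1/u = 1/(180.0) − 1/(840) = 0.005556 − 0.001190 = 0.004365, so v = 229 mm.
The image is real, inverted and reduced, in front of the mirror.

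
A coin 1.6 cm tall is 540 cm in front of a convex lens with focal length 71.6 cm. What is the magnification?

m = -0.153

1/d_i = 1/f − 1/d_o = 1/(71.60) − 1/(540) = 0.01211, so d_i = 82.54 cm.
m = −d_i/d_o = −(82.54)/(540) = -0.153.
The image is real, inverted and reduced, on the far side of the lens.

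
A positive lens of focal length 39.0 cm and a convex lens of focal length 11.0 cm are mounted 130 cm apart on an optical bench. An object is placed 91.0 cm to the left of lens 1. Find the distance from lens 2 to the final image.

Lens 1: 1/d_i1 = 1/f₁ − 1/d_o1 = 1/(39.0) − 1/(91.0) = 0.01465, so d_i1 = 68.25 cm.
The intermediate image is 68.25 cm to the right of lens 1, which is 130 − (68.25) = 61.75 cm to the left of lens 2, so d_o2 = +61.75 cm.
Lens 2: 1/d_i2 = 1/f₂ − 1/d_o2 = 1/(11.0) − 1/(61.75) = 0.07471, so d_i2 = 13.4 cm.
The final image is real, 13.4 cm to the right of lens 2 (overall magnification ≈ 0.16).

13.4 cm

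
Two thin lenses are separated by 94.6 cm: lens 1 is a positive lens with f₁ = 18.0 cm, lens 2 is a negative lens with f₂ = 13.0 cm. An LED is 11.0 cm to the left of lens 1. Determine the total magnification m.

Lens 1: 1/d_i1 = 1/(18.0) − 1/(11.0) = -0.03535, so d_i1 = -28.29 cm; m₁ = −d_i1/d_o1 = +2.572.
d_o2 = 94.6 − (-28.29) = 122.9 cm.
f₂ = −13.0 cm (diverging).
Lens 2: 1/d_i2 = 1/(-13.0) − 1/(122.9) = -0.08506, so d_i2 = -11.76 cm; m₂ = −d_i2/d_o2 = +0.09566.
m = m₁·m₂ = (+2.572)(+0.09566) = +0.246.

m = +0.246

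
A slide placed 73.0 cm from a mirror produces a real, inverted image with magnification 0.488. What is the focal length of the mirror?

f = 23.9 cm (concave)

m = −d_i/d_o ⇒ d_i = −m·d_o = −(-0.488)·(73.0) = 35.62 cm.
1/f = 1/d_o + 1/d_i = 1/(73.0) + 1/(35.62) = 0.04177, so f = 23.9 cm.
Since f is positive, the mirror is concave.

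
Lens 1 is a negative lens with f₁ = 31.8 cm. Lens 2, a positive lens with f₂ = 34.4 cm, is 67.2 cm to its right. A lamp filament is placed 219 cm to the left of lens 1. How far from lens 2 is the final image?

Lens 1 is diverging, so f₁ = −31.8 cm.
Lens 1: 1/d_i1 = 1/f₁ − 1/d_o1 = 1/(-31.8) − 1/(219) = -0.03601, so d_i1 = -27.77 cm.
The intermediate image is 27.77 cm to the left of lens 1 (virtual), which is 67.2 − (-27.77) = 94.97 cm to the left of lens 2, so d_o2 = +94.97 cm.
Lens 2: 1/d_i2 = 1/f₂ − 1/d_o2 = 1/(34.4) − 1/(94.97) = 0.01854, so d_i2 = 53.9 cm.
The final image is real, 53.9 cm to the right of lens 2 (overall magnification ≈ -0.072).

53.9 cm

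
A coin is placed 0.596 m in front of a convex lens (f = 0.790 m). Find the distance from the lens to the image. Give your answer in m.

2.43 m

Lens equation: 1/v = 1/f − 1/u = 1/(0.7900) − 1/(0.596) = 1.266 − 1.678 = -0.4120, so v = -2.43 m.
The image is virtual, upright and enlarged, on the same side as the object.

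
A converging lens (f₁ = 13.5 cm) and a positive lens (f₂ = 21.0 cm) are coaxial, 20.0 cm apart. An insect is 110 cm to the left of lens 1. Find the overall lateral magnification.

Lens 1: 1/d_i1 = 1/(13.5) − 1/(110) = 0.06498, so d_i1 = 15.39 cm; m₁ = −d_i1/d_o1 = -0.1399.
d_o2 = 20.0 − (15.39) = 4.610 cm.
Lens 2: 1/d_i2 = 1/(21.0) − 1/(4.610) = -0.1693, so d_i2 = -5.907 cm; m₂ = −d_i2/d_o2 = +1.281.
m = m₁·m₂ = (-0.1399)(+1.281) = -0.179.

m = -0.179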